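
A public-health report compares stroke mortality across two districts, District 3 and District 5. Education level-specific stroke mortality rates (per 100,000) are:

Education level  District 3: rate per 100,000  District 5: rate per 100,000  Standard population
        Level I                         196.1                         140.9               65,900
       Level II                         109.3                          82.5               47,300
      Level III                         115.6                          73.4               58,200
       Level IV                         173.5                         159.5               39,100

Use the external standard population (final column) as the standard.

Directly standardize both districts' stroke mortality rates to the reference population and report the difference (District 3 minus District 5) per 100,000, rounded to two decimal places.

37.57

Standard total = 210,500; weights = 0.3131, 0.2247, 0.2765, 0.1857.
District 3: 0.3131×196.1 + 0.2247×109.3 + 0.2765×115.6 + 0.1857×173.5 = 150.1409 per 100,000.
District 5: 0.3131×140.9 + 0.2247×82.5 + 0.2765×73.4 + 0.1857×159.5 = 112.5695 per 100,000.
Difference = 150.1409 − 112.5695 = 37.5713.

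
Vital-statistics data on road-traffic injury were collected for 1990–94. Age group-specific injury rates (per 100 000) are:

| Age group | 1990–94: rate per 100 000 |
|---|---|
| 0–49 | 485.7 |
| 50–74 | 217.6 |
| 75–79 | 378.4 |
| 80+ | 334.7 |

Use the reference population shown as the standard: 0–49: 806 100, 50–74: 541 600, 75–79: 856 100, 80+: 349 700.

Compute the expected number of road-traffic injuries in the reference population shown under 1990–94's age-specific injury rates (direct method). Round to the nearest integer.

9504

Expected road-traffic injuries = Σ (standard pop × age-specific rate ÷ 100 000)
= 806 100×485.7/100 000 + 541 600×217.6/100 000 + 856 100×378.4/100 000 + 349 700×334.7/100 000
= 3915.23 + 1178.52 + 3239.48 + 1170.45 = 9503.68.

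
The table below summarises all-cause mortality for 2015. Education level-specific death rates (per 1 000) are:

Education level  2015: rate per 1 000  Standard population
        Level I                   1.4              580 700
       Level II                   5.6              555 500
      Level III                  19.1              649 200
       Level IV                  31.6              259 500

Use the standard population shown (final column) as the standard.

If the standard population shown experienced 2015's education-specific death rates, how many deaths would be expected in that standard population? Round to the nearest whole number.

Expected deaths = Σ (standard pop × education-specific rate ÷ 1 000)
= 580 700×1.4/1 000 + 555 500×5.6/1 000 + 649 200×19.1/1 000 + 259 500×31.6/1 000
= 812.98 + 3110.80 + 12399.72 + 8200.20 = 24523.70.

24524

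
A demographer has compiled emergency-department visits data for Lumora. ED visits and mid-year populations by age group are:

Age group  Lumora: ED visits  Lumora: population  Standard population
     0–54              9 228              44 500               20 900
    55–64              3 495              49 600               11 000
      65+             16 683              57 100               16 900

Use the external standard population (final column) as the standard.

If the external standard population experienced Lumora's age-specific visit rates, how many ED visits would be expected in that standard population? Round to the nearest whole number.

Age-specific rates per 1 000 for Lumora: 207.371, 70.464, 292.172.
Expected ED visits = Σ (standard pop × age-specific rate ÷ 1 000)
= 20 900×207.371/1 000 + 11 000×70.464/1 000 + 16 900×292.172/1 000
= 4334.05 + 775.10 + 4937.70 = 10046.85.

10047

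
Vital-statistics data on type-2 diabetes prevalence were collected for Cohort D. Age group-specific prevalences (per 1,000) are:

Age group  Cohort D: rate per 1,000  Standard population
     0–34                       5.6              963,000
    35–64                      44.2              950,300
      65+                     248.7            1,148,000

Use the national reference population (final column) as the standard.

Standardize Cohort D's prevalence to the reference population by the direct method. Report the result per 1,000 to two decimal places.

108.75

Standard total = 3,061,300; weights = 0.3146, 0.3104, 0.3750.
Standardized rate: 0.3146×5.6 + 0.3104×44.2 + 0.3750×248.7 = 108.7458 per 1,000.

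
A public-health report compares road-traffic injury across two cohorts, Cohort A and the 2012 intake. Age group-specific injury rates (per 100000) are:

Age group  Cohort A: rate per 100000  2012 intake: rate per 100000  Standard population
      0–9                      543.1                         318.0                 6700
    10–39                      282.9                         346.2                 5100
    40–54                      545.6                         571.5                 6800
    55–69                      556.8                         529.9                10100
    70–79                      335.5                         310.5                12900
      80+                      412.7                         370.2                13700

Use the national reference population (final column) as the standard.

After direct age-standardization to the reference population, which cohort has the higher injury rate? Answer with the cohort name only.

Standard total = 55300; weights = 0.1212, 0.0922, 0.1230, 0.1826, 0.2333, 0.2477.
Cohort A: 0.1212×543.1 + 0.0922×282.9 + 0.1230×545.6 + 0.1826×556.8 + 0.2333×335.5 + 0.2477×412.7 = 441.1801 per 100000.
The 2012 intake: 0.1212×318.0 + 0.0922×346.2 + 0.1230×571.5 + 0.1826×529.9 + 0.2333×310.5 + 0.2477×370.2 = 401.6564 per 100000.

Cohort A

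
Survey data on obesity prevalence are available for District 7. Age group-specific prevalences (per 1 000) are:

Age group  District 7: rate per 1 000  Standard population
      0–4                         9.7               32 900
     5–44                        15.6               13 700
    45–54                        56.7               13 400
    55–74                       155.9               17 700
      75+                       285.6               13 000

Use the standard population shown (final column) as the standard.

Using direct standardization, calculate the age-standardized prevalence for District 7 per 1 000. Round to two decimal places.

85.61

Standard total = 90 700; weights = 0.3627, 0.1510, 0.1477, 0.1951, 0.1433.
Standardized rate: 0.3627×9.7 + 0.1510×15.6 + 0.1477×56.7 + 0.1951×155.9 + 0.1433×285.6 = 85.6104 per 1 000.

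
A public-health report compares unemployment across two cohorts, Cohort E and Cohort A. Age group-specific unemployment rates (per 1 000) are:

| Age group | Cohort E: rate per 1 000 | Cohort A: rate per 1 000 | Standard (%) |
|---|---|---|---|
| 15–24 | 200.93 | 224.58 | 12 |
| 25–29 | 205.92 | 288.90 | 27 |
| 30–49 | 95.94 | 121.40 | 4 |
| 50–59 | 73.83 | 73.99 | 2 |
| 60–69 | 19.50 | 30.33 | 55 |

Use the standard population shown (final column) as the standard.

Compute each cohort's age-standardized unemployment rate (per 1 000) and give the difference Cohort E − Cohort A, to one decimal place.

-32.2

Standard weights: 0.12, 0.27, 0.04, 0.02, 0.55.
Cohort E: 0.1200×200.93 + 0.2700×205.92 + 0.0400×95.94 + 0.0200×73.83 + 0.5500×19.50 = 95.7492 per 1 000.
Cohort A: 0.1200×224.58 + 0.2700×288.90 + 0.0400×121.40 + 0.0200×73.99 + 0.5500×30.33 = 127.9699 per 1 000.
Difference = 95.7492 − 127.9699 = -32.2207.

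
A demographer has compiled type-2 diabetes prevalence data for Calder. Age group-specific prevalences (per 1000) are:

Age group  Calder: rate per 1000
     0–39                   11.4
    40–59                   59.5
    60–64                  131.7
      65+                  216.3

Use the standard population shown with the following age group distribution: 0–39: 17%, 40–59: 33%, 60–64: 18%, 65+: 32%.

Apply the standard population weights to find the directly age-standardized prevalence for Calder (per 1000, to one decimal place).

Standard weights: 0.17, 0.33, 0.18, 0.32.
Standardized rate: 0.1700×11.4 + 0.3300×59.5 + 0.1800×131.7 + 0.3200×216.3 = 114.4950 per 1000.

114.5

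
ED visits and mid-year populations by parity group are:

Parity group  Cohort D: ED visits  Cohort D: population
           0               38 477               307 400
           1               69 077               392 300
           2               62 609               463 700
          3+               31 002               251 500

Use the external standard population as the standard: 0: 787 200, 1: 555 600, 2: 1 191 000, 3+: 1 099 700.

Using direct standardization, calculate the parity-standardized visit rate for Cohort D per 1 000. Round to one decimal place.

135.6

Parity-specific rates per 1 000 for Cohort D: 125.169, 176.082, 135.020, 123.268.
Standard total = 3 633 500; weights = 0.2167, 0.1529, 0.3278, 0.3027.
Standardized rate: 0.2167×125.169 + 0.1529×176.082 + 0.3278×135.020 + 0.3027×123.268 = 135.6081 per 1 000.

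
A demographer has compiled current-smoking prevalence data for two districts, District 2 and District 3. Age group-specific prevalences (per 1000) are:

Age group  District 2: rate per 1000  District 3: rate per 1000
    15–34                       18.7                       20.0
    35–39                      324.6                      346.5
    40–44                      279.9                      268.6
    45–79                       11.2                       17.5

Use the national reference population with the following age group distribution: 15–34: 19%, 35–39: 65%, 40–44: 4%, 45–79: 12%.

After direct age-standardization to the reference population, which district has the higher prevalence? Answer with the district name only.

District 3

Standard weights: 0.19, 0.65, 0.04, 0.12.
District 2: 0.1900×18.7 + 0.6500×324.6 + 0.0400×279.9 + 0.1200×11.2 = 227.0830 per 1000.
District 3: 0.1900×20.0 + 0.6500×346.5 + 0.0400×268.6 + 0.1200×17.5 = 241.8690 per 1000.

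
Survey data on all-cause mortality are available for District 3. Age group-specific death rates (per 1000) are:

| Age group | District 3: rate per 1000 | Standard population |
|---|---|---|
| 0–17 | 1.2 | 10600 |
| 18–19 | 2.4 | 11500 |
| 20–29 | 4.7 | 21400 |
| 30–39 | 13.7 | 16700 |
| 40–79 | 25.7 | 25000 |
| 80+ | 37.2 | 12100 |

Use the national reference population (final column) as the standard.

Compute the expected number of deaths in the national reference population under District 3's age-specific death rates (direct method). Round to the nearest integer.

1462

Expected deaths = Σ (standard pop × age-specific rate ÷ 1000)
= 10600×1.2/1000 + 11500×2.4/1000 + 21400×4.7/1000 + 16700×13.7/1000 + 25000×25.7/1000 + 12100×37.2/1000
= 12.72 + 27.60 + 100.58 + 228.79 + 642.50 + 450.12 = 1462.31.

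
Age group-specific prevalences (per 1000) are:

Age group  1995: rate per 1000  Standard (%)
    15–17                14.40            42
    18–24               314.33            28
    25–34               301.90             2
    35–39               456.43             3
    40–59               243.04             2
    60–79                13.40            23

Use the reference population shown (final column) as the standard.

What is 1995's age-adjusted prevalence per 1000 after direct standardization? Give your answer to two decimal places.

121.73

Standard weights: 0.42, 0.28, 0.02, 0.03, 0.02, 0.23.
Standardized rate: 0.4200×14.40 + 0.2800×314.33 + 0.0200×301.90 + 0.0300×456.43 + 0.0200×243.04 + 0.2300×13.40 = 121.7341 per 1000.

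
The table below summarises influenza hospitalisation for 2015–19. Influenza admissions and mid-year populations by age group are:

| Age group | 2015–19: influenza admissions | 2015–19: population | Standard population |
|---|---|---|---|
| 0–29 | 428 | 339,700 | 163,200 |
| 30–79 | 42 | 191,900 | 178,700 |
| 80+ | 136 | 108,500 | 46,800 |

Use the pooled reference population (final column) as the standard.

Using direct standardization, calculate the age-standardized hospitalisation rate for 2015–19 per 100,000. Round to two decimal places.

Age-specific rates per 100,000 for 2015–19: 125.99, 21.89, 125.35.
Standard total = 388,700; weights = 0.4199, 0.4597, 0.1204.
Standardized rate: 0.4199×125.99 + 0.4597×21.89 + 0.1204×125.35 = 78.0536 per 100,000.

78.05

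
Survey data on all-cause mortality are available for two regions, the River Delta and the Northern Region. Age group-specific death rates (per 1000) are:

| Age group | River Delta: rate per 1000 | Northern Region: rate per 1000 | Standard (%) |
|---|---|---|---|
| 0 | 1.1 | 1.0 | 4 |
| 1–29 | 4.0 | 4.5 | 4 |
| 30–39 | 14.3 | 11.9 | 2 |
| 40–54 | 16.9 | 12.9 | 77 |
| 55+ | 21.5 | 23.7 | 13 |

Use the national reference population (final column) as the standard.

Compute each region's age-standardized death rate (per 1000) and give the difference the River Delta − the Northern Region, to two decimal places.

Standard weights: 0.04, 0.04, 0.02, 0.77, 0.13.
The River Delta: 0.0400×1.1 + 0.0400×4.0 + 0.0200×14.3 + 0.7700×16.9 + 0.1300×21.5 = 16.2980 per 1000.
The Northern Region: 0.0400×1.0 + 0.0400×4.5 + 0.0200×11.9 + 0.7700×12.9 + 0.1300×23.7 = 13.4720 per 1000.
Difference = 16.2980 − 13.4720 = 2.8260.

2.83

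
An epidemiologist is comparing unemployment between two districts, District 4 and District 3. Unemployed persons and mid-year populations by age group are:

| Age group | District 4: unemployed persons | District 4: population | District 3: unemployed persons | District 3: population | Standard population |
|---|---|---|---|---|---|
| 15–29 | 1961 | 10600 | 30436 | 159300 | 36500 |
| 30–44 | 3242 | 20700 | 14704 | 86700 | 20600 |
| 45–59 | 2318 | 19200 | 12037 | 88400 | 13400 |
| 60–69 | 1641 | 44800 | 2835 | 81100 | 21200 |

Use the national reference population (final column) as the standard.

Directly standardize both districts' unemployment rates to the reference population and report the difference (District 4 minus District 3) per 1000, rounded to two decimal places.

-7.20

Age-specific rates per 1000 for District 4: 185.000, 156.618, 120.729, 36.629.
For District 3: 191.061, 169.596, 136.165, 34.957.
Standard total = 91700; weights = 0.3980, 0.2246, 0.1461, 0.2312.
District 4: 0.3980×185.000 + 0.2246×156.618 + 0.1461×120.729 + 0.2312×36.629 = 134.9308 per 1000.
District 3: 0.3980×191.061 + 0.2246×169.596 + 0.1461×136.165 + 0.2312×34.957 = 142.1276 per 1000.
Difference = 134.9308 − 142.1276 = -7.1968.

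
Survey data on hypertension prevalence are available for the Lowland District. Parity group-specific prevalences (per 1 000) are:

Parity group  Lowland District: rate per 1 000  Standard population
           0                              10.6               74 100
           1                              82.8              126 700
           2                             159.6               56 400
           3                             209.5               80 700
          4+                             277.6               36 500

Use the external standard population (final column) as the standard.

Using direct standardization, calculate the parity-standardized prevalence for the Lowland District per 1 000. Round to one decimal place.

Standard total = 374 400; weights = 0.1979, 0.3384, 0.1506, 0.2155, 0.0975.
Standardized rate: 0.1979×10.6 + 0.3384×82.8 + 0.1506×159.6 + 0.2155×209.5 + 0.0975×277.6 = 126.3801 per 1 000.

126.4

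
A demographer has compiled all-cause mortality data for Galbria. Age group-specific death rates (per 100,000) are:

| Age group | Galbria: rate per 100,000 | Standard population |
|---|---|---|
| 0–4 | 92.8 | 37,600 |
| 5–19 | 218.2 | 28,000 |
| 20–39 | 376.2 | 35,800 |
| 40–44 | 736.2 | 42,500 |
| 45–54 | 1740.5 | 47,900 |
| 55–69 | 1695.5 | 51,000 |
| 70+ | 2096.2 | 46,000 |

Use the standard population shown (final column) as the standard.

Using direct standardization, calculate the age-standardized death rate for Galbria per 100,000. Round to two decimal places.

1110.18

Standard total = 288,800; weights = 0.1302, 0.0970, 0.1240, 0.1472, 0.1659, 0.1766, 0.1593.
Standardized rate: 0.1302×92.8 + 0.0970×218.2 + 0.1240×376.2 + 0.1472×736.2 + 0.1659×1740.5 + 0.1766×1695.5 + 0.1593×2096.2 = 1110.1835 per 100,000.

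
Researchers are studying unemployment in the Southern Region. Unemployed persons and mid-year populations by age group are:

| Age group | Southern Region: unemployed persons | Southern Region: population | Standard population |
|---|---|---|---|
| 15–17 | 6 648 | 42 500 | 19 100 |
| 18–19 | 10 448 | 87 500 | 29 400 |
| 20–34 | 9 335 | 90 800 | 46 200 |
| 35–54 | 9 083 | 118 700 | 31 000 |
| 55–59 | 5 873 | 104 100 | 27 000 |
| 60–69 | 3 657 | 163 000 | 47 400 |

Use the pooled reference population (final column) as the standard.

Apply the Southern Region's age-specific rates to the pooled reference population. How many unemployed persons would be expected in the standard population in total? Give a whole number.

Age-specific rates per 1 000 for the Southern Region: 156.424, 119.406, 102.808, 76.521, 56.417, 22.436.
Expected unemployed persons = Σ (standard pop × age-specific rate ÷ 1 000)
= 19 100×156.424/1 000 + 29 400×119.406/1 000 + 46 200×102.808/1 000 + 31 000×76.521/1 000 + 27 000×56.417/1 000 + 47 400×22.436/1 000
= 2987.69 + 3510.53 + 4749.75 + 2372.14 + 1523.26 + 1063.45 = 16206.81.

16207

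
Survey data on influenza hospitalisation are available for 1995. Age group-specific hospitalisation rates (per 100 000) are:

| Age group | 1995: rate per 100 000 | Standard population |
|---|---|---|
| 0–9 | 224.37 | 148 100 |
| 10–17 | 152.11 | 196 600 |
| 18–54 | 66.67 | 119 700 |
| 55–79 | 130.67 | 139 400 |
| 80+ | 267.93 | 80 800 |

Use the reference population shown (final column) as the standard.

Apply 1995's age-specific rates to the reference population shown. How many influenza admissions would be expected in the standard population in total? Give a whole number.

Expected influenza admissions = Σ (standard pop × age-specific rate ÷ 100 000)
= 148 100×224.37/100 000 + 196 600×152.11/100 000 + 119 700×66.67/100 000 + 139 400×130.67/100 000 + 80 800×267.93/100 000
= 332.29 + 299.05 + 79.80 + 182.15 + 216.49 = 1109.79.

1110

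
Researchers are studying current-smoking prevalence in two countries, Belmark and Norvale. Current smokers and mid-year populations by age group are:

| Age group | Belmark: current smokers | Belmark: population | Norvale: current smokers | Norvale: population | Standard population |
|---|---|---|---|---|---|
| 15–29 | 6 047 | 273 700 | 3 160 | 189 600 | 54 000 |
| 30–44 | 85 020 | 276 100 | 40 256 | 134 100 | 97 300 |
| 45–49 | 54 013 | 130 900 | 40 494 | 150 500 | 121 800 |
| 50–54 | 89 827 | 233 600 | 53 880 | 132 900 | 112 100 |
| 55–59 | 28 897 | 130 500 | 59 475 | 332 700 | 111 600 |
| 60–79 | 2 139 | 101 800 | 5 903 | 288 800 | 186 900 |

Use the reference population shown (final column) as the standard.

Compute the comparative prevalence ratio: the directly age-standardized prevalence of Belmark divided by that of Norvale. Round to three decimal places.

Age-specific rates per 1 000 for Belmark: 22.094, 307.932, 412.628, 384.533, 221.433, 21.012.
For Norvale: 16.667, 300.194, 269.063, 405.418, 178.765, 20.440.
Standard total = 683 700; weights = 0.0790, 0.1423, 0.1781, 0.1640, 0.1632, 0.2734.
Belmark: 0.0790×22.094 + 0.1423×307.932 + 0.1781×412.628 + 0.1640×384.533 + 0.1632×221.433 + 0.2734×21.012 = 224.0136 per 1 000.
Norvale: 0.0790×16.667 + 0.1423×300.194 + 0.1781×269.063 + 0.1640×405.418 + 0.1632×178.765 + 0.2734×20.440 = 193.2110 per 1 000.
Ratio = 224.0136 ÷ 193.2110 = 1.15942.

1.159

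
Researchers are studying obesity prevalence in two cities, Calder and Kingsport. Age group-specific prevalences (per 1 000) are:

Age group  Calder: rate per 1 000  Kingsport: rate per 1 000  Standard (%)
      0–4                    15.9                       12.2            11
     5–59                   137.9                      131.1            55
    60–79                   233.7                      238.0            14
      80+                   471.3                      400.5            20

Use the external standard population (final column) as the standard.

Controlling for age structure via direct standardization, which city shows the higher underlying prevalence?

Calder

Standard weights: 0.11, 0.55, 0.14, 0.20.
Calder: 0.1100×15.9 + 0.5500×137.9 + 0.1400×233.7 + 0.2000×471.3 = 204.5720 per 1 000.
Kingsport: 0.1100×12.2 + 0.5500×131.1 + 0.1400×238.0 + 0.2000×400.5 = 186.8670 per 1 000.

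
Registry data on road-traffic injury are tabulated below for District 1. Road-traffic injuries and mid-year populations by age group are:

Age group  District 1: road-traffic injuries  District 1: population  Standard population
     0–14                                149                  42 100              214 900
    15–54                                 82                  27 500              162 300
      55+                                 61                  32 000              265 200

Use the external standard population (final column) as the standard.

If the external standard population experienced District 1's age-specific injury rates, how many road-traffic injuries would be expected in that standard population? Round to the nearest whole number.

1750

Age-specific rates per 100 000 for District 1: 353.92, 298.18, 190.62.
Expected road-traffic injuries = Σ (standard pop × age-specific rate ÷ 100 000)
= 214 900×353.92/100 000 + 162 300×298.18/100 000 + 265 200×190.62/100 000
= 760.57 + 483.95 + 505.54 = 1750.06.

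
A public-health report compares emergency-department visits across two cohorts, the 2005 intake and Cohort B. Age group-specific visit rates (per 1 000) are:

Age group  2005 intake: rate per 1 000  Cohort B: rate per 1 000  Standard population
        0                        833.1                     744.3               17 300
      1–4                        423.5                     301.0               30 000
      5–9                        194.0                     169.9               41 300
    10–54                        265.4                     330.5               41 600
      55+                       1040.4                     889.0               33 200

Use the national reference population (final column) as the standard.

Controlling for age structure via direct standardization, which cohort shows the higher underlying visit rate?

Standard total = 163 400; weights = 0.1059, 0.1836, 0.2528, 0.2546, 0.2032.
The 2005 intake: 0.1059×833.1 + 0.1836×423.5 + 0.2528×194.0 + 0.2546×265.4 + 0.2032×1040.4 = 493.9520 per 1 000.
Cohort B: 0.1059×744.3 + 0.1836×301.0 + 0.2528×169.9 + 0.2546×330.5 + 0.2032×889.0 = 441.7800 per 1 000.

2005 intake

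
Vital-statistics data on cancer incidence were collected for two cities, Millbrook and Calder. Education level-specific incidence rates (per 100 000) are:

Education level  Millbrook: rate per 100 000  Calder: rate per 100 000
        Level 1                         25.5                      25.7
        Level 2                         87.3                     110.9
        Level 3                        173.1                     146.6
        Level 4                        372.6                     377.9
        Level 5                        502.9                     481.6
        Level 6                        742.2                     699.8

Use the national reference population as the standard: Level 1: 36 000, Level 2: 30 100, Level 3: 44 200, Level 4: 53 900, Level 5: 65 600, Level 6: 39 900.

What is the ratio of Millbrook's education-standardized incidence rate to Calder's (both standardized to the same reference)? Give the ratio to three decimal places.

1.036

Standard total = 269 700; weights = 0.1335, 0.1116, 0.1639, 0.1999, 0.2432, 0.1479.
Millbrook: 0.1335×25.5 + 0.1116×87.3 + 0.1639×173.1 + 0.1999×372.6 + 0.2432×502.9 + 0.1479×742.2 = 348.1050 per 100 000.
Calder: 0.1335×25.7 + 0.1116×110.9 + 0.1639×146.6 + 0.1999×377.9 + 0.2432×481.6 + 0.1479×699.8 = 336.0282 per 100 000.
Ratio = 348.1050 ÷ 336.0282 = 1.03594.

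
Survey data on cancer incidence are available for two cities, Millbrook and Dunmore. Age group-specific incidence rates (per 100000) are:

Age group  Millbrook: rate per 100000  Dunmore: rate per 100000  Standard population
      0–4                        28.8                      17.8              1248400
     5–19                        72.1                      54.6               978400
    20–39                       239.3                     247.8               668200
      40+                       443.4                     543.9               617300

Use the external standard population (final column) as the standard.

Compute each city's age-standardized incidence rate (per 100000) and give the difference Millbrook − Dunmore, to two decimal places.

-10.50

Standard total = 3512300; weights = 0.3554, 0.2786, 0.1902, 0.1758.
Millbrook: 0.3554×28.8 + 0.2786×72.1 + 0.1902×239.3 + 0.1758×443.4 = 153.7761 per 100000.
Dunmore: 0.3554×17.8 + 0.2786×54.6 + 0.1902×247.8 + 0.1758×543.9 = 164.2717 per 100000.
Difference = 153.7761 − 164.2717 = -10.4957.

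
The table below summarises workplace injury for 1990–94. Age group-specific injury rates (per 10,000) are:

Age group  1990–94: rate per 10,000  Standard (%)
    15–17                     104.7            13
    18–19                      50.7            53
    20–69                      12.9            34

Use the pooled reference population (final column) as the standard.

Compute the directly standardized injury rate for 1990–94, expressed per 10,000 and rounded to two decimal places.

44.87

Standard weights: 0.13, 0.53, 0.34.
Standardized rate: 0.1300×104.7 + 0.5300×50.7 + 0.3400×12.9 = 44.8680 per 10,000.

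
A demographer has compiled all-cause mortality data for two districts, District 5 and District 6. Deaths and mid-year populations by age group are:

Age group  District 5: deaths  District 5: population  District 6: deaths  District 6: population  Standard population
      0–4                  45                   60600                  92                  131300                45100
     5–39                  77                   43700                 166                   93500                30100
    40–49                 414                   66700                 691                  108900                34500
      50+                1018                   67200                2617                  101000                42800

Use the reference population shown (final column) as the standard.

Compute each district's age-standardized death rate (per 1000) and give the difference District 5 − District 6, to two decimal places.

-3.04

Age-specific rates per 1000 for District 5: 0.743, 1.762, 6.207, 15.149.
For District 6: 0.701, 1.775, 6.345, 25.911.
Standard total = 152500; weights = 0.2957, 0.1974, 0.2262, 0.2807.
District 5: 0.2957×0.743 + 0.1974×1.762 + 0.2262×6.207 + 0.2807×15.149 = 6.2232 per 1000.
District 6: 0.2957×0.701 + 0.1974×1.775 + 0.2262×6.345 + 0.2807×25.911 = 9.2652 per 1000.
Difference = 6.2232 − 9.2652 = -3.0420.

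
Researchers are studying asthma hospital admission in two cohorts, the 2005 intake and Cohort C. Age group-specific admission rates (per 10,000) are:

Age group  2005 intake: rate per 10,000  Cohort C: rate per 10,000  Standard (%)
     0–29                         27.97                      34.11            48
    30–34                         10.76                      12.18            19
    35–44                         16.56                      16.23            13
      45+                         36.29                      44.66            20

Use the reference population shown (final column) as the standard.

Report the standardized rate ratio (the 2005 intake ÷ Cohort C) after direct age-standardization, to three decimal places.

0.837

Standard weights: 0.48, 0.19, 0.13, 0.20.
The 2005 intake: 0.4800×27.97 + 0.1900×10.76 + 0.1300×16.56 + 0.2000×36.29 = 24.8808 per 10,000.
Cohort C: 0.4800×34.11 + 0.1900×12.18 + 0.1300×16.23 + 0.2000×44.66 = 29.7289 per 10,000.
Ratio = 24.8808 ÷ 29.7289 = 0.83692.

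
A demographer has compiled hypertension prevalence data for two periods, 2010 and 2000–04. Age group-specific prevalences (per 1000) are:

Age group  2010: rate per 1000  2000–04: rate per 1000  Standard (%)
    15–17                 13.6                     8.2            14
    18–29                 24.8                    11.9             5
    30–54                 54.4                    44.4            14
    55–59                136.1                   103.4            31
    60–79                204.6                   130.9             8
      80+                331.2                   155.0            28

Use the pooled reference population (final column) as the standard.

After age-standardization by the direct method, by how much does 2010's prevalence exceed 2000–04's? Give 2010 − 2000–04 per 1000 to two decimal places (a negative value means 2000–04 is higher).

68.17

Standard weights: 0.14, 0.05, 0.14, 0.31, 0.08, 0.28.
2010: 0.1400×13.6 + 0.0500×24.8 + 0.1400×54.4 + 0.3100×136.1 + 0.0800×204.6 + 0.2800×331.2 = 162.0550 per 1000.
2000–04: 0.1400×8.2 + 0.0500×11.9 + 0.1400×44.4 + 0.3100×103.4 + 0.0800×130.9 + 0.2800×155.0 = 93.8850 per 1000.
Difference = 162.0550 − 93.8850 = 68.1700.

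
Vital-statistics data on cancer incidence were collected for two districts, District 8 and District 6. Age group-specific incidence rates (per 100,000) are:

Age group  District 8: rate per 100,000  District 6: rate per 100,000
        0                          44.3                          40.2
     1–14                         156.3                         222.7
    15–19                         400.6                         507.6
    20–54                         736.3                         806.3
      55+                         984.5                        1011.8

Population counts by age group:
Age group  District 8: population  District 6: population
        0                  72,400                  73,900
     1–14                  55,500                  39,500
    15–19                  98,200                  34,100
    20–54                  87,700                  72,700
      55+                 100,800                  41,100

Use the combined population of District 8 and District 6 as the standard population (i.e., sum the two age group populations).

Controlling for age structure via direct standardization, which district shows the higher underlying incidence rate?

District 6

Combined standard total = 675,900; weights = 0.2165, 0.1406, 0.1957, 0.2373, 0.2099.
District 8: 0.2165×44.3 + 0.1406×156.3 + 0.1957×400.6 + 0.2373×736.3 + 0.2099×984.5 = 491.3923 per 100,000.
District 6: 0.2165×40.2 + 0.1406×222.7 + 0.1957×507.6 + 0.2373×806.3 + 0.2099×1011.8 = 543.1250 per 100,000.
The crude rates (518.65 vs 494.76) would put District 8 higher, but that reflects its age composition; once standardized to a common age structure, District 6 has the higher underlying rate.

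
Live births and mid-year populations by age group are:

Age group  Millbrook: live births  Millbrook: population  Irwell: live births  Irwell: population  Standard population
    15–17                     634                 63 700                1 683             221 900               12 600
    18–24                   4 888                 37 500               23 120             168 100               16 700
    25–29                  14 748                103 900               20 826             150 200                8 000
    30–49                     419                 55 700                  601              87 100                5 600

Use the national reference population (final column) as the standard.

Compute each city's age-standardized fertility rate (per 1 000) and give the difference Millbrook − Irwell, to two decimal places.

-1.41

Age-specific rates per 1 000 for Millbrook: 9.953, 130.347, 141.944, 7.522.
For Irwell: 7.584, 137.537, 138.655, 6.900.
Standard total = 42 900; weights = 0.2937, 0.3893, 0.1865, 0.1305.
Millbrook: 0.2937×9.953 + 0.3893×130.347 + 0.1865×141.944 + 0.1305×7.522 = 81.1160 per 1 000.
Irwell: 0.2937×7.584 + 0.3893×137.537 + 0.1865×138.655 + 0.1305×6.900 = 82.5249 per 1 000.
Difference = 81.1160 − 82.5249 = -1.4089.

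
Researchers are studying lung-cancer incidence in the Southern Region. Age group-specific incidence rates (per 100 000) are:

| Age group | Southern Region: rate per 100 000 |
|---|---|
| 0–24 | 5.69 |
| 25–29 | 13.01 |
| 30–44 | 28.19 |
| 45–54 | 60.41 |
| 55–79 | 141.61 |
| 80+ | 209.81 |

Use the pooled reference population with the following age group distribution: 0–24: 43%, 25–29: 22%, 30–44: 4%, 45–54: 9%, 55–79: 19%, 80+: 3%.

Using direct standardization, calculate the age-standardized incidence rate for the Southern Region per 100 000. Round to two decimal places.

Standard weights: 0.43, 0.22, 0.04, 0.09, 0.19, 0.03.
Standardized rate: 0.4300×5.69 + 0.2200×13.01 + 0.0400×28.19 + 0.0900×60.41 + 0.1900×141.61 + 0.0300×209.81 = 45.0736 per 100 000.

45.07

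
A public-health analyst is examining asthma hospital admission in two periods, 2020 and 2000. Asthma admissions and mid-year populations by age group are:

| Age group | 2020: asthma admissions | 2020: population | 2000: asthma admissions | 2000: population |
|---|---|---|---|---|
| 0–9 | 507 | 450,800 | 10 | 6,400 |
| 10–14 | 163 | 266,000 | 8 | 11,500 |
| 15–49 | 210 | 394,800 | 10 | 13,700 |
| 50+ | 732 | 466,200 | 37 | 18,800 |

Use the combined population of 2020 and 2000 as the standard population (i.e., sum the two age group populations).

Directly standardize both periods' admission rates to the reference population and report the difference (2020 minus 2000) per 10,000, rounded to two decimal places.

-3.05

Age-specific rates per 10,000 for 2020: 11.25, 6.13, 5.32, 15.70.
For 2000: 15.62, 6.96, 7.30, 19.68.
Combined standard total = 1,628,200; weights = 0.2808, 0.1704, 0.2509, 0.2979.
2020: 0.2808×11.25 + 0.1704×6.13 + 0.2509×5.32 + 0.2979×15.70 = 10.2140 per 10,000.
2000: 0.2808×15.62 + 0.1704×6.96 + 0.2509×7.30 + 0.2979×19.68 = 13.2669 per 10,000.
Difference = 10.2140 − 13.2669 = -3.0528.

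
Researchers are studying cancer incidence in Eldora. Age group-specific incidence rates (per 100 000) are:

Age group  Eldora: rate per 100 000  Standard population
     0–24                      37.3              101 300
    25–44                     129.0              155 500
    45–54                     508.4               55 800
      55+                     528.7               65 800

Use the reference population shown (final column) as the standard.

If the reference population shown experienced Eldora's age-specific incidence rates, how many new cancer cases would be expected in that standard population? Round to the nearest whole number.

870

Expected new cancer cases = Σ (standard pop × age-specific rate ÷ 100 000)
= 101 300×37.3/100 000 + 155 500×129.0/100 000 + 55 800×508.4/100 000 + 65 800×528.7/100 000
= 37.78 + 200.59 + 283.69 + 347.88 = 869.95.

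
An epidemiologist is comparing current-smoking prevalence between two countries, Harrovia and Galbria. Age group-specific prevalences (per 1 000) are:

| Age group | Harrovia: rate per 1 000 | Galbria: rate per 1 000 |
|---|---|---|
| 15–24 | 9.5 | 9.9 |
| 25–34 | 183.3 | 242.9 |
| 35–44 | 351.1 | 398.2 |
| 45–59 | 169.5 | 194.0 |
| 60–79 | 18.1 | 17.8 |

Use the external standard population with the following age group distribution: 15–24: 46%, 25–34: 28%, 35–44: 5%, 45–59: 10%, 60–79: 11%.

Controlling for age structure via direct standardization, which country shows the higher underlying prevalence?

Galbria

Standard weights: 0.46, 0.28, 0.05, 0.10, 0.11.
Harrovia: 0.4600×9.5 + 0.2800×183.3 + 0.0500×351.1 + 0.1000×169.5 + 0.1100×18.1 = 92.1900 per 1 000.
Galbria: 0.4600×9.9 + 0.2800×242.9 + 0.0500×398.2 + 0.1000×194.0 + 0.1100×17.8 = 113.8340 per 1 000.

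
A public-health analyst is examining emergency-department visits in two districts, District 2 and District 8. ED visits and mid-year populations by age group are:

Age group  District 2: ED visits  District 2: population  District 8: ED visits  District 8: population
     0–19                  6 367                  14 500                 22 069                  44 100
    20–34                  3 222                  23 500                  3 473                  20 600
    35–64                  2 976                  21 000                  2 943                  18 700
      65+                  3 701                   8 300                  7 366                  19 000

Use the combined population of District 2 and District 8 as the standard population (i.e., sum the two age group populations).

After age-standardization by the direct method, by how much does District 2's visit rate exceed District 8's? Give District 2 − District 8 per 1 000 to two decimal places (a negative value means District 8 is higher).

Age-specific rates per 1 000 for District 2: 439.103, 137.106, 141.714, 445.904.
For District 8: 500.431, 168.592, 157.380, 387.684.
Combined standard total = 169 700; weights = 0.3453, 0.2599, 0.2339, 0.1609.
District 2: 0.3453×439.103 + 0.2599×137.106 + 0.2339×141.714 + 0.1609×445.904 = 292.1454 per 1 000.
District 8: 0.3453×500.431 + 0.2599×168.592 + 0.2339×157.380 + 0.1609×387.684 = 315.8039 per 1 000.
Difference = 292.1454 − 315.8039 = -23.6584.

-23.66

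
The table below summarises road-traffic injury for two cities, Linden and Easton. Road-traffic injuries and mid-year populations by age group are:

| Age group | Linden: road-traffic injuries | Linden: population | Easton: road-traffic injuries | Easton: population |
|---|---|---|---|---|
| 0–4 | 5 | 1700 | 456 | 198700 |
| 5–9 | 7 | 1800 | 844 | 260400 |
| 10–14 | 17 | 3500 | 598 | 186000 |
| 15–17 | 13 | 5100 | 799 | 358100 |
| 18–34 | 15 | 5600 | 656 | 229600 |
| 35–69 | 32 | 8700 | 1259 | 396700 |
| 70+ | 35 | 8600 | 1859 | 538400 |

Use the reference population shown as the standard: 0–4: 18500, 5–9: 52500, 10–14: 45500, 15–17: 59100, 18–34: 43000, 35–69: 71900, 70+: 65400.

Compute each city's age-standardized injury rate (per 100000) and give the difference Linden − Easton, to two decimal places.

Age-specific rates per 100000 for Linden: 294.12, 388.89, 485.71, 254.90, 267.86, 367.82, 406.98.
For Easton: 229.49, 324.12, 321.51, 223.12, 285.71, 317.37, 345.28.
Standard total = 355900; weights = 0.0520, 0.1475, 0.1278, 0.1661, 0.1208, 0.2020, 0.1838.
Linden: 0.0520×294.12 + 0.1475×388.89 + 0.1278×485.71 + 0.1661×254.90 + 0.1208×267.86 + 0.2020×367.82 + 0.1838×406.98 = 358.5352 per 100000.
Easton: 0.0520×229.49 + 0.1475×324.12 + 0.1278×321.51 + 0.1661×223.12 + 0.1208×285.71 + 0.2020×317.37 + 0.1838×345.28 = 299.9795 per 100000.
Difference = 358.5352 − 299.9795 = 58.5557.

58.56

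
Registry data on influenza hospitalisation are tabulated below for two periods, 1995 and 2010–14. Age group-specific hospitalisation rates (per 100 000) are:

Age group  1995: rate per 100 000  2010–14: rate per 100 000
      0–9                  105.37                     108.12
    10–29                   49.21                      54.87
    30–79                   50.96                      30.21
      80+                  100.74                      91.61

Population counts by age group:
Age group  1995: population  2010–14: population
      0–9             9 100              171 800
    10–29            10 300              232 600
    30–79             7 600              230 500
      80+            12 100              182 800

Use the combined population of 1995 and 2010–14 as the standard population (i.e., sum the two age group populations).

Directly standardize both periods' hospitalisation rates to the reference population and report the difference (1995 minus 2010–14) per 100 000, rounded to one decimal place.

Combined standard total = 856 800; weights = 0.2111, 0.2835, 0.2779, 0.2275.
1995: 0.2111×105.37 + 0.2835×49.21 + 0.2779×50.96 + 0.2275×100.74 = 73.2754 per 100 000.
2010–14: 0.2111×108.12 + 0.2835×54.87 + 0.2779×30.21 + 0.2275×91.61 = 67.6174 per 100 000.
Difference = 73.2754 − 67.6174 = 5.6579.

5.7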